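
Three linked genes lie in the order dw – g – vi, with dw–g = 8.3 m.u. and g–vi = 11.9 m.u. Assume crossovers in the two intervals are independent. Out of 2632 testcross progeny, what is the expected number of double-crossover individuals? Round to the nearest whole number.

Map distances give recombination frequencies of 0.083 and 0.119 for the two intervals.
With no interference, expected double-crossover frequency = 0.083 × 0.119 = 0.00988.
Expected number = 0.00988 × 2632 = 26.00 ≈ 26.

26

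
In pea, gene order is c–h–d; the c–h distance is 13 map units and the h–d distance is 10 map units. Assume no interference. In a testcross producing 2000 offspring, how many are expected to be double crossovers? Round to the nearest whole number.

Map distances give recombination frequencies of 0.130 and 0.100 for the two intervals.
With no interference, expected double-crossover frequency = 0.130 × 0.100 = 0.01300.
Expected number = 0.01300 × 2000 = 26.00 ≈ 26.

26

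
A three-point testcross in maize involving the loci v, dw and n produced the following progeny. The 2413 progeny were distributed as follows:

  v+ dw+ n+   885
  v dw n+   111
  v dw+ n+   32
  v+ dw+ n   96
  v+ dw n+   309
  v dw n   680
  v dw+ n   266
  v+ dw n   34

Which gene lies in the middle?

v

The two most frequent reciprocal classes, v dw n and v+ dw+ n+, are the parental types, so the F1 was v dw n / v+ dw+ n+.
The two rarest classes, v+ dw n and v dw+ n+, are the double crossovers. Comparing them with the parentals, only the v allele has switched, so v is the middle locus and the order is dw – v – n.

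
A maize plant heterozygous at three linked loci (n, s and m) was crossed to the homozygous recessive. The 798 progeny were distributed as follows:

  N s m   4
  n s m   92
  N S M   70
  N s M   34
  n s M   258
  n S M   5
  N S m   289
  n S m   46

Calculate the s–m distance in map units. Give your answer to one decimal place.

The two most frequent reciprocal classes, n s M and N S m, are the parental types, so the F1 was n s M / N S m.
The two rarest classes, n S M and N s m, are the double crossovers. Comparing them with the parentals, only the s allele has switched, so s is the middle locus and the order is m – s – n.
Crossovers in the m–s interval produce the single-crossover classes n s m and N S M (92 + 70 = 162) plus the double crossovers (9).
RF(m–s) = (162 + 9) / 798 = 171/798 = 0.2143 → 21.4 map units.

21.4 map units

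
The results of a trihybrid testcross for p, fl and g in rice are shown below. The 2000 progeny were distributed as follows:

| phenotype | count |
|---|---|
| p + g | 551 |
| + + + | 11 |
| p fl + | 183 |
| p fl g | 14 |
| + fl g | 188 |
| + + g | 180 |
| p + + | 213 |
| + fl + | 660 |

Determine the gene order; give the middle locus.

fl

The two most frequent reciprocal classes, + fl + and p + g, are the parental types, so the F1 was + fl + / p + g.
The two rarest classes, + + + and p fl g, are the double crossovers. Comparing them with the parentals, only the fl allele has switched, so fl is the middle locus and the order is g – fl – p.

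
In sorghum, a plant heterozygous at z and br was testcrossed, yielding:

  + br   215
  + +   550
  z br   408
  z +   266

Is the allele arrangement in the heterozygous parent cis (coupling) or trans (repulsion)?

The two most frequent classes are + + (550) and z br (408); these are the parental (non-recombinant) types.
So the F1 carried + + on one chromosome and z br on the other — the recessive alleles are on the same chromosome (cis / coupling).

cis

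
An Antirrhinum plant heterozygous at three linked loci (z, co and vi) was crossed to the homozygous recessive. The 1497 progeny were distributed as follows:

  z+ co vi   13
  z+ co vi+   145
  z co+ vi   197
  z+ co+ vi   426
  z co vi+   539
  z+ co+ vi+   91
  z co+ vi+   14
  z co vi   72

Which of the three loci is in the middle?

The two most frequent reciprocal classes, z+ co+ vi and z co vi+, are the parental types, so the F1 was z+ co+ vi / z co vi+.
The two rarest classes, z+ co vi and z co+ vi+, are the double crossovers. Comparing them with the parentals, only the co allele has switched, so co is the middle locus and the order is z – co – vi.

co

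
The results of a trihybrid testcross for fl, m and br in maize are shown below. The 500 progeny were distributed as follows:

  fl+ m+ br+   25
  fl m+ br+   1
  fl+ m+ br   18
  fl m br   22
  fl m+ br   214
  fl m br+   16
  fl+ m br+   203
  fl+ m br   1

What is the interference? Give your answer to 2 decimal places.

0.43

The two most frequent reciprocal classes, fl m+ br and fl+ m br+, are the parental types, so the F1 was fl m+ br / fl+ m br+.
The two rarest classes, fl m+ br+ and fl+ m br, are the double crossovers. Comparing them with the parentals, only the br allele has switched, so br is the middle locus and the order is m – br – fl.
m–br: (47 + 2)/500 = 0.0980; br–fl: (34 + 2)/500 = 0.0720.
Expected DCO frequency = 0.0980 × 0.0720 ≈ 0.00706; observed = 2/500 ≈ 0.00400.
Coefficient of coincidence = 0.00400/0.00706 ≈ 0.57; interference = 1 − 0.57 = 0.43.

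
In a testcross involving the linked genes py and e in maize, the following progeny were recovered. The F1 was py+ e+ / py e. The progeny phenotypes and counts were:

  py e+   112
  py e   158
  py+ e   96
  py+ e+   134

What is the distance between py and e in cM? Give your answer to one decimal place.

41.6 cM

The recombinant classes are py+ e and py e+: 96 + 112 = 208.
Recombination frequency = 208/500 = 0.4160 ≈ 41.6%, i.e. 41.6 cM.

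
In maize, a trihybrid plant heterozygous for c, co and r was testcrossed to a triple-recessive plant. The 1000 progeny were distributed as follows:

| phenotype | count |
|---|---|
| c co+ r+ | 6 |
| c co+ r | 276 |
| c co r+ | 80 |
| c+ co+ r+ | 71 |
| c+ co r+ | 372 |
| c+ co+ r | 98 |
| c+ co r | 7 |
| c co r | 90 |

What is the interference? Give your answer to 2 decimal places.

0.61

The two most frequent reciprocal classes, c+ co r+ and c co+ r, are the parental types, so the F1 was c+ co r+ / c co+ r.
The two rarest classes, c+ co r and c co+ r+, are the double crossovers. Comparing them with the parentals, only the r allele has switched, so r is the middle locus and the order is c – r – co.
c–r: (178 + 13)/1000 = 0.1910; r–co: (161 + 13)/1000 = 0.1740.
Expected DCO frequency = 0.1910 × 0.1740 ≈ 0.03323; observed = 13/1000 ≈ 0.01300.
Coefficient of coincidence = 0.01300/0.03323 ≈ 0.39; interference = 1 − 0.39 = 0.61.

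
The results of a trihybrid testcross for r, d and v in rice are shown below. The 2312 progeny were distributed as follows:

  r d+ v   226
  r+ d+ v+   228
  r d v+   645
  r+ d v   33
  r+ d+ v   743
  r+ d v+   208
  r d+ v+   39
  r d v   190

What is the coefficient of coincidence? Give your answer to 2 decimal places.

0.67

The two most frequent reciprocal classes, r+ d+ v and r d v+, are the parental types, so the F1 was r+ d+ v / r d v+.
The two rarest classes, r+ d v and r d+ v+, are the double crossovers. Comparing them with the parentals, only the d allele has switched, so d is the middle locus and the order is v – d – r.
v–d: (418 + 72)/2312 = 0.2119; d–r: (434 + 72)/2312 = 0.2189.
Expected DCO frequency = 0.2119 × 0.2189 ≈ 0.04638; observed = 72/2312 ≈ 0.03114.
Coefficient of coincidence = 0.03114/0.04638 ≈ 0.67.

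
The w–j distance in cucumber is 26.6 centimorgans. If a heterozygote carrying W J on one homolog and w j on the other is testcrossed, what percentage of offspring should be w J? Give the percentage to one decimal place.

A map distance of 26.6 centimorgans corresponds to a recombination frequency of 0.266.
The F1 is W J / w j, so w J is a recombinant gamete class with expected frequency r/2 = 0.266/2 = 0.1330.
That is 0.1330 = 13.3% of the progeny.

13.3%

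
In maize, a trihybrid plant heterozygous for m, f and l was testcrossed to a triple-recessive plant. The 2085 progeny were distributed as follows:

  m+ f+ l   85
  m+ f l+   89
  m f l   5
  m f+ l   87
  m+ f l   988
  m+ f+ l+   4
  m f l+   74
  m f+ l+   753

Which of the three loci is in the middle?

m

The two most frequent reciprocal classes, m+ f l and m f+ l+, are the parental types, so the F1 was m+ f l / m f+ l+.
The two rarest classes, m f l and m+ f+ l+, are the double crossovers. Comparing them with the parentals, only the m allele has switched, so m is the middle locus and the order is f – m – l.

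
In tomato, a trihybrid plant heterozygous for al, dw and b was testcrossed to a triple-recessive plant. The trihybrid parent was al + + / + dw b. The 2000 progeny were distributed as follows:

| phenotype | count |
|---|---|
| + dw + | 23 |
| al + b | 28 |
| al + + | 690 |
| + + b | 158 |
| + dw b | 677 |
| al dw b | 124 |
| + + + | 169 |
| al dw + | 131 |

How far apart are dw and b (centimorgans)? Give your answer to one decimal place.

The two rarest classes, al + b and + dw +, are the double crossovers. Comparing them with the parentals, only the b allele has switched, so b is the middle locus and the order is dw – b – al.
Crossovers in the dw–b interval produce the single-crossover classes al dw + and + + b (131 + 158 = 289) plus the double crossovers (51).
RF(dw–b) = (289 + 51) / 2000 = 340/2000 = 0.1700 → 17.0 centimorgans.

17.0 centimorgans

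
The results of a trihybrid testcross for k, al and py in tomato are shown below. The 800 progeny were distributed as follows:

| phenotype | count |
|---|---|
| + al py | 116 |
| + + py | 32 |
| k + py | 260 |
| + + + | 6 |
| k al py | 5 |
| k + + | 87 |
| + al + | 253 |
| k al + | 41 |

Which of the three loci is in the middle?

The two most frequent reciprocal classes, + al + and k + py, are the parental types, so the F1 was + al + / k + py.
The two rarest classes, + + + and k al py, are the double crossovers. Comparing them with the parentals, only the al allele has switched, so al is the middle locus and the order is k – al – py.

al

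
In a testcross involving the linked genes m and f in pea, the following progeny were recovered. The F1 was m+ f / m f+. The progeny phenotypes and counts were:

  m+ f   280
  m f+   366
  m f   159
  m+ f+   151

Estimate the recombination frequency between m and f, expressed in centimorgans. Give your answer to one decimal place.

32.4 centimorgans

The recombinant classes are m+ f+ and m f: 151 + 159 = 310.
Recombination frequency = 310/956 = 0.3243 ≈ 32.4%, i.e. 32.4 centimorgans.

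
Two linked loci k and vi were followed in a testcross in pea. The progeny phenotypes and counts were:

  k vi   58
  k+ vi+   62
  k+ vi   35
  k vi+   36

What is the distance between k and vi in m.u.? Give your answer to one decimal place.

37.2 m.u.

The two most frequent classes, k+ vi+ (62) and k vi (58), are the parental types, so the F1 was k+ vi+ / k vi.
The recombinant classes are k+ vi and k vi+: 35 + 36 = 71.
Recombination frequency = 71/191 = 0.3717 ≈ 37.2%, i.e. 37.2 m.u.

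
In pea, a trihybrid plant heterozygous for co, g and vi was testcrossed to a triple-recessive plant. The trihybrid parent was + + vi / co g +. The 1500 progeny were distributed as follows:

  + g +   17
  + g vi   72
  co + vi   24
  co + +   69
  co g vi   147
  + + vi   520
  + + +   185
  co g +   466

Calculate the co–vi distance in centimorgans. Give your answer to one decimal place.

The two rarest classes, co + vi and + g +, are the double crossovers. Comparing them with the parentals, only the co allele has switched, so co is the middle locus and the order is vi – co – g.
Crossovers in the vi–co interval produce the single-crossover classes + + + and co g vi (185 + 147 = 332) plus the double crossovers (41).
RF(vi–co) = (332 + 41) / 1500 = 373/1500 = 0.2487 → 24.9 centimorgans.

24.9 centimorgans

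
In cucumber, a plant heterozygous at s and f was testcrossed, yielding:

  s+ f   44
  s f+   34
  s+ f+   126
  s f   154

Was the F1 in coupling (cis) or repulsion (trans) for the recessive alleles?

The two most frequent classes are s+ f+ (126) and s f (154); these are the parental (non-recombinant) types.
So the F1 carried s+ f+ on one chromosome and s f on the other — the recessive alleles are on the same chromosome (cis / coupling).

cis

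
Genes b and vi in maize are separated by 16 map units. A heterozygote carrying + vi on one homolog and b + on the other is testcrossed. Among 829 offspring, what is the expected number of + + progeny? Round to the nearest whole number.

66

A map distance of 16 map units corresponds to a recombination frequency of 0.160.
The F1 is + vi / b +, so + + is a recombinant gamete class with expected frequency r/2 = 0.160/2 = 0.0800.
Expected number = 0.0800 × 829 = 66.32 ≈ 66.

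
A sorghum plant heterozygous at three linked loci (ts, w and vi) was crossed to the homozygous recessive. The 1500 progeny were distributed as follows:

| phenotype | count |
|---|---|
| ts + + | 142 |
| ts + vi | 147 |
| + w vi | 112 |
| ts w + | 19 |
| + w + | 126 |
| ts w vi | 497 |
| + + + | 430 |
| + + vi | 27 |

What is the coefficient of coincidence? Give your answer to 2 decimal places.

0.72

The two most frequent reciprocal classes, + + + and ts w vi, are the parental types, so the F1 was + + + / ts w vi.
The two rarest classes, + + vi and ts w +, are the double crossovers. Comparing them with the parentals, only the vi allele has switched, so vi is the middle locus and the order is ts – vi – w.
ts–vi: (254 + 46)/1500 = 0.2000; vi–w: (273 + 46)/1500 = 0.2127.
Expected DCO frequency = 0.2000 × 0.2127 ≈ 0.04254; observed = 46/1500 ≈ 0.03067.
Coefficient of coincidence = 0.03067/0.04254 ≈ 0.72.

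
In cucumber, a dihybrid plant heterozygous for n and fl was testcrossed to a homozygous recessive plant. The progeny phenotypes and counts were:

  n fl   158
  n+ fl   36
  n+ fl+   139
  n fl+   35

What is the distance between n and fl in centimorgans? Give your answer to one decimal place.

The two most frequent classes, n+ fl+ (139) and n fl (158), are the parental types, so the F1 was n+ fl+ / n fl.
The recombinant classes are n+ fl and n fl+: 36 + 35 = 71.
Recombination frequency = 71/368 = 0.1929 ≈ 19.3%, i.e. 19.3 centimorgans.

19.3 centimorgans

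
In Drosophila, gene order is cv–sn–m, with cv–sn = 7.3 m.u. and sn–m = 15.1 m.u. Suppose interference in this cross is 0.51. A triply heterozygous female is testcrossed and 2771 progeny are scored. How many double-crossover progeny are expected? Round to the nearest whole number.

15

Map distances give recombination frequencies of 0.073 and 0.151 for the two intervals.
With interference 0.51 (so coincidence = 0.49), expected double-crossover frequency = 0.073 × 0.151 × 0.49 = 0.00540.
Expected number = 0.00540 × 2771 = 14.97 ≈ 15.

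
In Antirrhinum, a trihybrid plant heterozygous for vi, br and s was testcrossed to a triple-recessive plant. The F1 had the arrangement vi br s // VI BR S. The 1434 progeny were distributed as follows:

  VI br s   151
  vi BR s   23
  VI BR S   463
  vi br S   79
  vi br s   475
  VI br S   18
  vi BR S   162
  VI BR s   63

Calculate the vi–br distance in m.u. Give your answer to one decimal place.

The two rarest classes, vi BR s and VI br S, are the double crossovers. Comparing them with the parentals, only the br allele has switched, so br is the middle locus and the order is s – br – vi.
Crossovers in the br–vi interval produce the single-crossover classes VI br s and vi BR S (151 + 162 = 313) plus the double crossovers (41).
RF(br–vi) = (313 + 41) / 1434 = 354/1434 = 0.2469 → 24.7 m.u.

24.7 m.u.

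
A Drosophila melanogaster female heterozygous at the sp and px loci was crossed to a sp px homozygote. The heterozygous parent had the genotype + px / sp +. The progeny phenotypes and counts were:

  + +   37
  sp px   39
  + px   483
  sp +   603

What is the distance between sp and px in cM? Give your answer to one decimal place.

6.5 cM

The recombinant classes are + + and sp px: 37 + 39 = 76.
Recombination frequency = 76/1162 = 0.0654 ≈ 6.5%, i.e. 6.5 cM.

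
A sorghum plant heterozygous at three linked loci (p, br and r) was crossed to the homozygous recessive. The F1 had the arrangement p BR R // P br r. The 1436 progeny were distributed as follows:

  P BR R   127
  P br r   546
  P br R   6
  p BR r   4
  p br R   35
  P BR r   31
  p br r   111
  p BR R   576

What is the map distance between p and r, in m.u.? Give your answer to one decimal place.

17.3 m.u.

The two rarest classes, p BR r and P br R, are the double crossovers. Comparing them with the parentals, only the r allele has switched, so r is the middle locus and the order is p – r – br.
Crossovers in the p–r interval produce the single-crossover classes P BR R and p br r (127 + 111 = 238) plus the double crossovers (10).
RF(p–r) = (238 + 10) / 1436 = 248/1436 = 0.1727 → 17.3 m.u.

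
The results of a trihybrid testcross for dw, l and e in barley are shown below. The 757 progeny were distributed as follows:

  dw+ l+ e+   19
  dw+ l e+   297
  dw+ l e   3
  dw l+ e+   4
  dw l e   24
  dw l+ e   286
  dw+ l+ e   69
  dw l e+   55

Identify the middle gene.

The two most frequent reciprocal classes, dw+ l e+ and dw l+ e, are the parental types, so the F1 was dw+ l e+ / dw l+ e.
The two rarest classes, dw+ l e and dw l+ e+, are the double crossovers. Comparing them with the parentals, only the e allele has switched, so e is the middle locus and the order is l – e – dw.

e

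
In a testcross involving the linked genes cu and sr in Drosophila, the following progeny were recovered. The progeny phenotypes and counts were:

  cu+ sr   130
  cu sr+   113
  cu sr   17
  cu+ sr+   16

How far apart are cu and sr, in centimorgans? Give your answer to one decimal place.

12.0 centimorgans

The two most frequent classes, cu+ sr (130) and cu sr+ (113), are the parental types, so the F1 was cu+ sr / cu sr+.
The recombinant classes are cu+ sr+ and cu sr: 16 + 17 = 33.
Recombination frequency = 33/276 = 0.1196 ≈ 12.0%, i.e. 12.0 centimorgans.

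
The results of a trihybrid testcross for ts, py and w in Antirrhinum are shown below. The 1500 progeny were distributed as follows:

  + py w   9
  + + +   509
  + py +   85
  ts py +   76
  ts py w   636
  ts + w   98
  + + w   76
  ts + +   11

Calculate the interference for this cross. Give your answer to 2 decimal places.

0.14

The two most frequent reciprocal classes, ts py w and + + +, are the parental types, so the F1 was ts py w / + + +.
The two rarest classes, + py w and ts + +, are the double crossovers. Comparing them with the parentals, only the ts allele has switched, so ts is the middle locus and the order is py – ts – w.
py–ts: (183 + 20)/1500 = 0.1353; ts–w: (152 + 20)/1500 = 0.1147.
Expected DCO frequency = 0.1353 × 0.1147 ≈ 0.01552; observed = 20/1500 ≈ 0.01333.
Coefficient of coincidence = 0.01333/0.01552 ≈ 0.86; interference = 1 − 0.86 = 0.14.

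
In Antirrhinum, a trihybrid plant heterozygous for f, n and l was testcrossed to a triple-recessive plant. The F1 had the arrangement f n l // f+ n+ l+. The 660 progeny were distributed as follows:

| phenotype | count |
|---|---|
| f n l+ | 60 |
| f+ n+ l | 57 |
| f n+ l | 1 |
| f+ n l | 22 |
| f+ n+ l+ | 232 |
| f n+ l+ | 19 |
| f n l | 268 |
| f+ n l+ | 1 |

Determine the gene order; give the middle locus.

n

The two rarest classes, f n+ l and f+ n l+, are the double crossovers. Comparing them with the parentals, only the n allele has switched, so n is the middle locus and the order is l – n – f.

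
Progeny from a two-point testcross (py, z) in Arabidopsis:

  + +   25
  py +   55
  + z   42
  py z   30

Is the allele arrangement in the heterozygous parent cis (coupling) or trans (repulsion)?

trans

The two most frequent classes are + z (42) and py + (55); these are the parental (non-recombinant) types.
So the F1 carried + z on one chromosome and py + on the other — the recessive alleles are on opposite chromosomes (trans / repulsion).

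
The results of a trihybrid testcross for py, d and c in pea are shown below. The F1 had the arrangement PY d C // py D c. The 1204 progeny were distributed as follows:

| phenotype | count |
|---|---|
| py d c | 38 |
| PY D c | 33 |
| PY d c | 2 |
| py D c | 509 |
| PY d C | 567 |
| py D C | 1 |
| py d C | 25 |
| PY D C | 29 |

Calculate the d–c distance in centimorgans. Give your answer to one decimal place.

The two rarest classes, PY d c and py D C, are the double crossovers. Comparing them with the parentals, only the c allele has switched, so c is the middle locus and the order is py – c – d.
Crossovers in the c–d interval produce the single-crossover classes PY D C and py d c (29 + 38 = 67) plus the double crossovers (3).
RF(c–d) = (67 + 3) / 1204 = 70/1204 = 0.0581 → 5.8 centimorgans.

5.8 centimorgans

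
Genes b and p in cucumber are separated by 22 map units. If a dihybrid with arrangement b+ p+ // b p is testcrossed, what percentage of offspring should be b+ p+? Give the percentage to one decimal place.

39.0%

A map distance of 22 map units corresponds to a recombination frequency of 0.220.
The F1 is b+ p+ / b p, so b+ p+ is a parental gamete class with expected frequency (1 − r)/2 = 0.780/2 = 0.3900.
That is 0.3900 = 39.0% of the progeny.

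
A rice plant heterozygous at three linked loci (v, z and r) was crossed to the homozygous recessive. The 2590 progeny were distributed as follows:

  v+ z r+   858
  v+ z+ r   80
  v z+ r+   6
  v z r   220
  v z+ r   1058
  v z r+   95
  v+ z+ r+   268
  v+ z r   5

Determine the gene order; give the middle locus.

r

The two most frequent reciprocal classes, v+ z r+ and v z+ r, are the parental types, so the F1 was v+ z r+ / v z+ r.
The two rarest classes, v+ z r and v z+ r+, are the double crossovers. Comparing them with the parentals, only the r allele has switched, so r is the middle locus and the order is z – r – v.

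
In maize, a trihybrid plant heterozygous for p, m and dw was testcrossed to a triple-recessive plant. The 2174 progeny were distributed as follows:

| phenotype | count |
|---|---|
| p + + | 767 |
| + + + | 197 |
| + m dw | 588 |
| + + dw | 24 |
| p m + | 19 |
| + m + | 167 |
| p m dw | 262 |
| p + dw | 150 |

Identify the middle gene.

The two most frequent reciprocal classes, p + + and + m dw, are the parental types, so the F1 was p + + / + m dw.
The two rarest classes, p m + and + + dw, are the double crossovers. Comparing them with the parentals, only the m allele has switched, so m is the middle locus and the order is dw – m – p.

m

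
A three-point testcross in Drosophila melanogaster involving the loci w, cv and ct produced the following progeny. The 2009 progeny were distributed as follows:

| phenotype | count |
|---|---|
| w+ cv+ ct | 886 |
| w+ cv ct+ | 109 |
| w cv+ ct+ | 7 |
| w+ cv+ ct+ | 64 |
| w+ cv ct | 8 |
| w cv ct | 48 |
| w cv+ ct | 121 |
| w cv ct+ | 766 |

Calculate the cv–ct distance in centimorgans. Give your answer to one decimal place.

6.3 centimorgans

The two most frequent reciprocal classes, w cv ct+ and w+ cv+ ct, are the parental types, so the F1 was w cv ct+ / w+ cv+ ct.
The two rarest classes, w cv+ ct+ and w+ cv ct, are the double crossovers. Comparing them with the parentals, only the cv allele has switched, so cv is the middle locus and the order is w – cv – ct.
Crossovers in the cv–ct interval produce the single-crossover classes w cv ct and w+ cv+ ct+ (48 + 64 = 112) plus the double crossovers (15).
RF(cv–ct) = (112 + 15) / 2009 = 127/2009 = 0.0632 → 6.3 centimorgans.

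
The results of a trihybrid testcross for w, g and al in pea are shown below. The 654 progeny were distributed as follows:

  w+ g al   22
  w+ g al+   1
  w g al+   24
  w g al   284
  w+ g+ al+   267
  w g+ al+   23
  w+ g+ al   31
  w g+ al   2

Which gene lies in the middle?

g

The two most frequent reciprocal classes, w+ g+ al+ and w g al, are the parental types, so the F1 was w+ g+ al+ / w g al.
The two rarest classes, w+ g al+ and w g+ al, are the double crossovers. Comparing them with the parentals, only the g allele has switched, so g is the middle locus and the order is w – g – al.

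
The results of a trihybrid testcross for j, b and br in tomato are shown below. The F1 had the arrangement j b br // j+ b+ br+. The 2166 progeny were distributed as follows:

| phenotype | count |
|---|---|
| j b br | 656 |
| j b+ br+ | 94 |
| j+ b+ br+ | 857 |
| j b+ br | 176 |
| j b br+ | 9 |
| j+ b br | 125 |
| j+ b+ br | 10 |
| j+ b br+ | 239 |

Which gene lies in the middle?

The two rarest classes, j b br+ and j+ b+ br, are the double crossovers. Comparing them with the parentals, only the br allele has switched, so br is the middle locus and the order is j – br – b.

br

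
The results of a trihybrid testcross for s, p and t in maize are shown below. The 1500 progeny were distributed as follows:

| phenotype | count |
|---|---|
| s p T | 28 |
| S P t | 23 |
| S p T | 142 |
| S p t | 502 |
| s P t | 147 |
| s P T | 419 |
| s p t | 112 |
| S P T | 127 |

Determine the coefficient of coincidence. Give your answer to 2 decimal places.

0.78

The two most frequent reciprocal classes, S p t and s P T, are the parental types, so the F1 was S p t / s P T.
The two rarest classes, S P t and s p T, are the double crossovers. Comparing them with the parentals, only the p allele has switched, so p is the middle locus and the order is s – p – t.
s–p: (239 + 51)/1500 = 0.1933; p–t: (289 + 51)/1500 = 0.2267.
Expected DCO frequency = 0.1933 × 0.2267 ≈ 0.04382; observed = 51/1500 ≈ 0.03400.
Coefficient of coincidence = 0.03400/0.04382 ≈ 0.78.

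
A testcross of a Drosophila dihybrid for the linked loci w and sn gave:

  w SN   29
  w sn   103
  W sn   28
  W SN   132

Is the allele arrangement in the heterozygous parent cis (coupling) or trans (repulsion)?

The two most frequent classes are W SN (132) and w sn (103); these are the parental (non-recombinant) types.
So the F1 carried W SN on one chromosome and w sn on the other — the recessive alleles are on the same chromosome (cis / coupling).

cis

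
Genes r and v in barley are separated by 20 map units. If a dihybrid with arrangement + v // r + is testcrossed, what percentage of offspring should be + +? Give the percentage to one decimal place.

10.0%

A map distance of 20 map units corresponds to a recombination frequency of 0.200.
The F1 is + v / r +, so + + is a recombinant gamete class with expected frequency r/2 = 0.200/2 = 0.1000.
That is 0.1000 = 10.0% of the progeny.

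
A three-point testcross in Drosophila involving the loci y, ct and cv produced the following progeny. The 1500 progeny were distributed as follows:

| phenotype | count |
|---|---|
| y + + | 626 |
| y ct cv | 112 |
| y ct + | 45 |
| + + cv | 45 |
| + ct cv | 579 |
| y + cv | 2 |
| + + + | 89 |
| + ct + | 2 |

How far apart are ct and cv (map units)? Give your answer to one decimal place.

The two most frequent reciprocal classes, y + + and + ct cv, are the parental types, so the F1 was y + + / + ct cv.
The two rarest classes, y + cv and + ct +, are the double crossovers. Comparing them with the parentals, only the cv allele has switched, so cv is the middle locus and the order is ct – cv – y.
Crossovers in the ct–cv interval produce the single-crossover classes y ct + and + + cv (45 + 45 = 90) plus the double crossovers (4).
RF(ct–cv) = (90 + 4) / 1500 = 94/1500 = 0.0627 → 6.3 map units.

6.3 map units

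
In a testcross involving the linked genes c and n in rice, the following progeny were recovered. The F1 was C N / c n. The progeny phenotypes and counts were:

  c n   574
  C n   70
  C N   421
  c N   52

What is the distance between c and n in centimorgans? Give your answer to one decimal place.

10.9 centimorgans

The recombinant classes are C n and c N: 70 + 52 = 122.
Recombination frequency = 122/1117 = 0.1092 ≈ 10.9%, i.e. 10.9 centimorgans.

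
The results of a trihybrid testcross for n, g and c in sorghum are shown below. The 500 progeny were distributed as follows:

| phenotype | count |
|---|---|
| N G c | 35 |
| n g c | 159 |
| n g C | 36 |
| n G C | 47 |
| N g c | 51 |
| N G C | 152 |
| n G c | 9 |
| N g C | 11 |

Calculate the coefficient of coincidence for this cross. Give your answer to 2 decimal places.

The two most frequent reciprocal classes, n g c and N G C, are the parental types, so the F1 was n g c / N G C.
The two rarest classes, n G c and N g C, are the double crossovers. Comparing them with the parentals, only the g allele has switched, so g is the middle locus and the order is c – g – n.
c–g: (71 + 20)/500 = 0.1820; g–n: (98 + 20)/500 = 0.2360.
Expected DCO frequency = 0.1820 × 0.2360 ≈ 0.04295; observed = 20/500 ≈ 0.04000.
Coefficient of coincidence = 0.04000/0.04295 ≈ 0.93.

0.93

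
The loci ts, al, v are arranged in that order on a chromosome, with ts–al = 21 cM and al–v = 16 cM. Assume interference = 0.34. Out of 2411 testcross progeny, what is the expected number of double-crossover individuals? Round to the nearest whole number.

Map distances give recombination frequencies of 0.210 and 0.160 for the two intervals.
With interference 0.34 (so coincidence = 0.66), expected double-crossover frequency = 0.210 × 0.160 × 0.66 = 0.02218.
Expected number = 0.02218 × 2411 = 53.47 ≈ 53.

53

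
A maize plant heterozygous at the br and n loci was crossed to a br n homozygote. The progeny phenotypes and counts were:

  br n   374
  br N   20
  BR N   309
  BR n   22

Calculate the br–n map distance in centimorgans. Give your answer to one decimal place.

5.8 centimorgans

The two most frequent classes, BR N (309) and br n (374), are the parental types, so the F1 was BR N / br n.
The recombinant classes are BR n and br N: 22 + 20 = 42.
Recombination frequency = 42/725 = 0.0579 ≈ 5.8%, i.e. 5.8 centimorgans.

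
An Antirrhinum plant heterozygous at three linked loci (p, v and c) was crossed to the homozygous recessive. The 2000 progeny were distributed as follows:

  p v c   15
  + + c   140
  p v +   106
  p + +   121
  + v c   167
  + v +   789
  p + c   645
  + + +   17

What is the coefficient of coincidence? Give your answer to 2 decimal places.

0.72

The two most frequent reciprocal classes, p + c and + v +, are the parental types, so the F1 was p + c / + v +.
The two rarest classes, p v c and + + +, are the double crossovers. Comparing them with the parentals, only the v allele has switched, so v is the middle locus and the order is p – v – c.
p–v: (246 + 32)/2000 = 0.1390; v–c: (288 + 32)/2000 = 0.1600.
Expected DCO frequency = 0.1390 × 0.1600 ≈ 0.02224; observed = 32/2000 ≈ 0.01600.
Coefficient of coincidence = 0.01600/0.02224 ≈ 0.72.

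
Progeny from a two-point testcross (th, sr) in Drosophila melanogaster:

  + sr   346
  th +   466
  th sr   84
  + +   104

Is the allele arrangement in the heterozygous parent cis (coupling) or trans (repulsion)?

trans

The two most frequent classes are + sr (346) and th + (466); these are the parental (non-recombinant) types.
So the F1 carried + sr on one chromosome and th + on the other — the recessive alleles are on opposite chromosomes (trans / repulsion).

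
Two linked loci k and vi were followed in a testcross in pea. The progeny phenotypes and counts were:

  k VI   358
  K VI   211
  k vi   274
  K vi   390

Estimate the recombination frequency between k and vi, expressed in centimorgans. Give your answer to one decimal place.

39.3 centimorgans

The two most frequent classes, K vi (390) and k VI (358), are the parental types, so the F1 was K vi / k VI.
The recombinant classes are K VI and k vi: 211 + 274 = 485.
Recombination frequency = 485/1233 = 0.3933 ≈ 39.3%, i.e. 39.3 centimorgans.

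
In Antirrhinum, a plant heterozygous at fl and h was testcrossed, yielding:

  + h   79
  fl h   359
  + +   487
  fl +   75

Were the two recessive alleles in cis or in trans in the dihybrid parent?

cis

The two most frequent classes are + + (487) and fl h (359); these are the parental (non-recombinant) types.
So the F1 carried + + on one chromosome and fl h on the other — the recessive alleles are on the same chromosome (cis / coupling).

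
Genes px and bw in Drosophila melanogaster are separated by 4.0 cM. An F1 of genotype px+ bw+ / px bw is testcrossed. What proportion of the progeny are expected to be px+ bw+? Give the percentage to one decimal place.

48.0%

A map distance of 4.0 cM corresponds to a recombination frequency of 0.040.
The F1 is px+ bw+ / px bw, so px+ bw+ is a parental gamete class with expected frequency (1 − r)/2 = 0.960/2 = 0.4800.
That is 0.4800 = 48.0% of the progeny.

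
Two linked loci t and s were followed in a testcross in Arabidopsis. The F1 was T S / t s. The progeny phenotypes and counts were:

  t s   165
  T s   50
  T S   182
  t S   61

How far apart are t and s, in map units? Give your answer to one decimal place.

The recombinant classes are T s and t S: 50 + 61 = 111.
Recombination frequency = 111/458 = 0.2424 ≈ 24.2%, i.e. 24.2 map units.

24.2 map units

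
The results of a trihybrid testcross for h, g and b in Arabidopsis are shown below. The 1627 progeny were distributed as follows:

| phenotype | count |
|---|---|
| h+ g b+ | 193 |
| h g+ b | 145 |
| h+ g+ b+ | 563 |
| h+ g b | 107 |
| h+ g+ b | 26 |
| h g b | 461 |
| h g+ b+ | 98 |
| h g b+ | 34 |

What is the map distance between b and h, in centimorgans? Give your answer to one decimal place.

The two most frequent reciprocal classes, h g b and h+ g+ b+, are the parental types, so the F1 was h g b / h+ g+ b+.
The two rarest classes, h g b+ and h+ g+ b, are the double crossovers. Comparing them with the parentals, only the b allele has switched, so b is the middle locus and the order is h – b – g.
Crossovers in the h–b interval produce the single-crossover classes h+ g b and h g+ b+ (107 + 98 = 205) plus the double crossovers (60).
RF(h–b) = (205 + 60) / 1627 = 265/1627 = 0.1629 → 16.3 centimorgans.

16.3 centimorgans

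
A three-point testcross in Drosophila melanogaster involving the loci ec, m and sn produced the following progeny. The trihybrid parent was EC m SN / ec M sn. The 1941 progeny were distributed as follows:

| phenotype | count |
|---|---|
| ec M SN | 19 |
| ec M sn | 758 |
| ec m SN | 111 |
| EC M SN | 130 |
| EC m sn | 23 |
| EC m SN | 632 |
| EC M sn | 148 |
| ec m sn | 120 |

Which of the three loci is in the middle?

The two rarest classes, EC m sn and ec M SN, are the double crossovers. Comparing them with the parentals, only the sn allele has switched, so sn is the middle locus and the order is ec – sn – m.

sn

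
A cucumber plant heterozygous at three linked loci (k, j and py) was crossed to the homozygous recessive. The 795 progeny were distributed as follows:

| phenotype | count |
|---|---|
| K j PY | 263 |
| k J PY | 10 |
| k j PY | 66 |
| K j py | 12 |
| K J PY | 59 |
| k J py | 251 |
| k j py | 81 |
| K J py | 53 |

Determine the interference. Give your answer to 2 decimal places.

0.23

The two most frequent reciprocal classes, K j PY and k J py, are the parental types, so the F1 was K j PY / k J py.
The two rarest classes, K j py and k J PY, are the double crossovers. Comparing them with the parentals, only the py allele has switched, so py is the middle locus and the order is k – py – j.
k–py: (119 + 22)/795 = 0.1774; py–j: (140 + 22)/795 = 0.2038.
Expected DCO frequency = 0.1774 × 0.2038 ≈ 0.03615; observed = 22/795 ≈ 0.02767.
Coefficient of coincidence = 0.02767/0.03615 ≈ 0.77; interference = 1 − 0.77 = 0.23.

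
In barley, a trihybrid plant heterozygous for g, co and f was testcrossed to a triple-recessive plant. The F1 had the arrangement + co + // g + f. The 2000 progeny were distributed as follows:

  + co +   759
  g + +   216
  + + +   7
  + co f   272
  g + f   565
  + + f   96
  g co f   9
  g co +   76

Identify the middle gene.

co

The two rarest classes, + + + and g co f, are the double crossovers. Comparing them with the parentals, only the co allele has switched, so co is the middle locus and the order is f – co – g.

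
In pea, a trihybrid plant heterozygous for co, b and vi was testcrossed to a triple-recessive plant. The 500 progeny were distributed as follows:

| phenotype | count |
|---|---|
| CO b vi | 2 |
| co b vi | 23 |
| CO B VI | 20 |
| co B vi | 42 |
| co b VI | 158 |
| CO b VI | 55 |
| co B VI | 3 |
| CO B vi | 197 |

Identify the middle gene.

b

The two most frequent reciprocal classes, CO B vi and co b VI, are the parental types, so the F1 was CO B vi / co b VI.
The two rarest classes, CO b vi and co B VI, are the double crossovers. Comparing them with the parentals, only the b allele has switched, so b is the middle locus and the order is co – b – vi.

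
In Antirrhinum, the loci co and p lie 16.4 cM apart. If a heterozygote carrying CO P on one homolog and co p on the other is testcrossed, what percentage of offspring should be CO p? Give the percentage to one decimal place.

8.2%

A map distance of 16.4 cM corresponds to a recombination frequency of 0.164.
The F1 is CO P / co p, so CO p is a recombinant gamete class with expected frequency r/2 = 0.164/2 = 0.0820.
That is 0.0820 = 8.2% of the progeny.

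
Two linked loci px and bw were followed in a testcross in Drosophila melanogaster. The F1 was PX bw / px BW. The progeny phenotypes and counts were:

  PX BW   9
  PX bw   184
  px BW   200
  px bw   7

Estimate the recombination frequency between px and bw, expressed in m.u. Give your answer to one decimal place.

4.0 m.u.

The recombinant classes are PX BW and px bw: 9 + 7 = 16.
Recombination frequency = 16/400 = 0.0400 ≈ 4.0%, i.e. 4.0 m.u.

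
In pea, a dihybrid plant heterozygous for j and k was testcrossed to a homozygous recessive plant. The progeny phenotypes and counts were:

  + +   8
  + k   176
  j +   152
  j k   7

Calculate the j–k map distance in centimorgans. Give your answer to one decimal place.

4.4 centimorgans

The two most frequent classes, + k (176) and j + (152), are the parental types, so the F1 was + k / j +.
The recombinant classes are + + and j k: 8 + 7 = 15.
Recombination frequency = 15/343 = 0.0437 ≈ 4.4%, i.e. 4.4 centimorgans.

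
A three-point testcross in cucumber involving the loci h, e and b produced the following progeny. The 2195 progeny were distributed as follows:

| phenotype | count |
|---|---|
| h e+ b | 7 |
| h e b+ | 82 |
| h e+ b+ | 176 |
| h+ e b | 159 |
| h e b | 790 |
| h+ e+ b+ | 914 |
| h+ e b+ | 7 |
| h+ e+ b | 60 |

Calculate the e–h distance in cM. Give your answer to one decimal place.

15.9 cM

The two most frequent reciprocal classes, h+ e+ b+ and h e b, are the parental types, so the F1 was h+ e+ b+ / h e b.
The two rarest classes, h+ e b+ and h e+ b, are the double crossovers. Comparing them with the parentals, only the e allele has switched, so e is the middle locus and the order is h – e – b.
Crossovers in the h–e interval produce the single-crossover classes h e+ b+ and h+ e b (176 + 159 = 335) plus the double crossovers (14).
RF(h–e) = (335 + 14) / 2195 = 349/2195 = 0.1590 → 15.9 cM.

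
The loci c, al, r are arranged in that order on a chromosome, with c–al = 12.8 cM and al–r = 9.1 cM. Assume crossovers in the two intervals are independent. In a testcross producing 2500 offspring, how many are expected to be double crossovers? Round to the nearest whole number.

Map distances give recombination frequencies of 0.128 and 0.091 for the two intervals.
With no interference, expected double-crossover frequency = 0.128 × 0.091 = 0.01165.
Expected number = 0.01165 × 2500 = 29.12 ≈ 29.

29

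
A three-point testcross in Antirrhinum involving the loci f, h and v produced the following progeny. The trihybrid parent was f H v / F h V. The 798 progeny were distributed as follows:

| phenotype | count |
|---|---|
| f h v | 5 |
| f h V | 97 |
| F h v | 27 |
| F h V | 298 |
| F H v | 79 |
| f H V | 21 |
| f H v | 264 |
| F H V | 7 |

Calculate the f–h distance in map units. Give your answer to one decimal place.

The two rarest classes, f h v and F H V, are the double crossovers. Comparing them with the parentals, only the h allele has switched, so h is the middle locus and the order is v – h – f.
Crossovers in the h–f interval produce the single-crossover classes F H v and f h V (79 + 97 = 176) plus the double crossovers (12).
RF(h–f) = (176 + 12) / 798 = 188/798 = 0.2356 → 23.6 map units.

23.6 map units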